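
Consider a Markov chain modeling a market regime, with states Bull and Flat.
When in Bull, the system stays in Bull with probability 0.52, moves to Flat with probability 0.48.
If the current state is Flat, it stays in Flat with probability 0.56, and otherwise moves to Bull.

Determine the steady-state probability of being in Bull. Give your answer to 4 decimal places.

Let the stationary distribution be π with π = πP and π_1 + π_2 = 1.
π_1 = 0.52·π_1 + 0.44·π_2
Solving with the normalization constraint gives π = (0.4783, 0.5217).
So the stationary probability of Bull is 0.4783.

0.4783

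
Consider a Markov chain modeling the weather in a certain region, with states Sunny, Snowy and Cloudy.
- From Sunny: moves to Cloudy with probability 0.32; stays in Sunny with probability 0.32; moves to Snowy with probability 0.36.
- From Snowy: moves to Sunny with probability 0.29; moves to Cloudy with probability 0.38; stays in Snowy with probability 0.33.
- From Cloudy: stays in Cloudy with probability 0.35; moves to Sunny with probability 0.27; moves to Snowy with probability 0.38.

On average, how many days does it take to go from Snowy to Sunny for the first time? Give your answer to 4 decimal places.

3.5383

Let t(s) be the expected number of days to first reach Sunny from state s, with t(Sunny) = 0. Conditioning on the first day:
t(Snowy) = 1 + 0.33·t(Snowy) + 0.38·t(Cloudy)
t(Cloudy) = 1 + 0.38·t(Snowy) + 0.35·t(Cloudy)
Solving: t(Snowy) = 3.5383, t(Cloudy) = 3.6070.
Expected days from Snowy to Sunny: 3.5383.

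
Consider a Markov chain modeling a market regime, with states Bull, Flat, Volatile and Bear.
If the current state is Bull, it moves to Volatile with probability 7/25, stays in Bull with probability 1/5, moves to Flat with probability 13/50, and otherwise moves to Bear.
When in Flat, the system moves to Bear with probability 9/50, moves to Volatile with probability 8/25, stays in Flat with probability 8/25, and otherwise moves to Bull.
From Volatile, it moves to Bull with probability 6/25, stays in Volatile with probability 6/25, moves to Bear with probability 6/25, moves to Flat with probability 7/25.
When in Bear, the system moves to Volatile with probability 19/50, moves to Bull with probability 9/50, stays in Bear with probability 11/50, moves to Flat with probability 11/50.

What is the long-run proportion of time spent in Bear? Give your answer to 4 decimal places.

Let the stationary distribution be π with π = πP and π_1 + π_2 + π_3 + π_4 = 1.
π_1 = 0.2·π_1 + 0.18·π_2 + 0.24·π_3 + 0.18·π_4
π_2 = 0.26·π_1 + 0.32·π_2 + 0.28·π_3 + 0.22·π_4
π_3 = 0.28·π_1 + 0.32·π_2 + 0.24·π_3 + 0.38·π_4
Solving with the normalization constraint gives π = (0.2021, 0.2735, 0.3012, 0.2232).
So the stationary probability of Bear is 0.2232.

0.2232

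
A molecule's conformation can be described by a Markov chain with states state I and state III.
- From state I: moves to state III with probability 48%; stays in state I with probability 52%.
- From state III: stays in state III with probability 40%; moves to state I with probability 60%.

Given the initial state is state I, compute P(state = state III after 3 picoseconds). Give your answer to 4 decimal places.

0.4447

Propagate the distribution vector 3 picoseconds from state I.
After 0 picoseconds: (1.0000, 0.0000)
After 1 picosecond: (0.5200, 0.4800)
After 2 picoseconds: (0.5584, 0.4416)
After 3 picoseconds: (0.5553, 0.4447)
P(in state III after 3 picoseconds) = 0.4447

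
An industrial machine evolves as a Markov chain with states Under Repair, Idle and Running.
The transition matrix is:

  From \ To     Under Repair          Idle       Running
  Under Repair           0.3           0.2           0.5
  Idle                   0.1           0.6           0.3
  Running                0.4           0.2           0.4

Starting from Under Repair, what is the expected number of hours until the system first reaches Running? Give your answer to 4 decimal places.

2.3077

Let t(s) be the expected number of hours to first reach Running from state s, with t(Running) = 0. Conditioning on the first hour:
t(Under Repair) = 1 + 0.3·t(Under Repair) + 0.2·t(Idle)
t(Idle) = 1 + 0.1·t(Under Repair) + 0.6·t(Idle)
Solving: t(Under Repair) = 2.3077, t(Idle) = 3.0769.
Expected hours from Under Repair to Running: 2.3077.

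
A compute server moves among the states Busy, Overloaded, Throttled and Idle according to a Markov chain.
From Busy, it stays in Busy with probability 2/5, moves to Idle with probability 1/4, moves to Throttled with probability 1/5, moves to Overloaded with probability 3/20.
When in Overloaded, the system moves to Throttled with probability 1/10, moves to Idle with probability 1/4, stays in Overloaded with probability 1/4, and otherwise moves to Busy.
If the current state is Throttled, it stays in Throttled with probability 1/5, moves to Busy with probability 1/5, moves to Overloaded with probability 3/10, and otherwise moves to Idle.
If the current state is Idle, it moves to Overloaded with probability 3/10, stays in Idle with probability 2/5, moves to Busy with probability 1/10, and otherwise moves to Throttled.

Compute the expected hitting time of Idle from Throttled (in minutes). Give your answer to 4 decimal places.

Let t(s) be the expected number of minutes to first reach Idle from state s, with t(Idle) = 0. Conditioning on the first minute:
t(Busy) = 1 + 0.4·t(Busy) + 0.15·t(Overloaded) + 0.2·t(Throttled)
t(Overloaded) = 1 + 0.4·t(Busy) + 0.25·t(Overloaded) + 0.1·t(Throttled)
t(Throttled) = 1 + 0.2·t(Busy) + 0.3·t(Overloaded) + 0.2·t(Throttled)
Solving: t(Busy) = 3.8608, t(Overloaded) = 3.8819, t(Throttled) = 3.6709.
Expected minutes from Throttled to Idle: 3.6709.

3.6709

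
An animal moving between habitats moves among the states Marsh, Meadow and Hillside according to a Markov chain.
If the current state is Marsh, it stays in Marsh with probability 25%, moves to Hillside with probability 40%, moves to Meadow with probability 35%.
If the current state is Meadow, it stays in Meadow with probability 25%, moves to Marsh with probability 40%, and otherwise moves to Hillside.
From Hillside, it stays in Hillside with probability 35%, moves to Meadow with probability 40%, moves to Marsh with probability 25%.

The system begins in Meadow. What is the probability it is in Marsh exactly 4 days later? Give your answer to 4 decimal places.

Propagate the distribution vector 4 days from Meadow.
After 0 days: (0.0000, 1.0000, 0.0000)
After 1 day: (0.4000, 0.2500, 0.3500)
After 2 days: (0.2875, 0.3425, 0.3700)
After 3 days: (0.3014, 0.3343, 0.3644)
After 4 days: (0.3001, 0.3348, 0.3651)
P(in Marsh after 4 days) = 0.3001

0.3001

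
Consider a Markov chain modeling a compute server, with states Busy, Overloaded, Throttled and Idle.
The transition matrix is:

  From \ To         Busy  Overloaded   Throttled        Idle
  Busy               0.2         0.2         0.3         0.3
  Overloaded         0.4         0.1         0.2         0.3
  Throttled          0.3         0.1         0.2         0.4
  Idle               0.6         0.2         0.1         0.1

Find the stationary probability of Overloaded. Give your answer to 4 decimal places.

0.1628

Let the stationary distribution be π with π = πP and π_1 + π_2 + π_3 + π_4 = 1.
π_1 = 0.2·π_1 + 0.4·π_2 + 0.3·π_3 + 0.6·π_4
π_2 = 0.2·π_1 + 0.1·π_2 + 0.1·π_3 + 0.2·π_4
π_3 = 0.3·π_1 + 0.2·π_2 + 0.2·π_3 + 0.1·π_4
Solving with the normalization constraint gives π = (0.3605, 0.1628, 0.2093, 0.2674).
So the stationary probability of Overloaded is 0.1628.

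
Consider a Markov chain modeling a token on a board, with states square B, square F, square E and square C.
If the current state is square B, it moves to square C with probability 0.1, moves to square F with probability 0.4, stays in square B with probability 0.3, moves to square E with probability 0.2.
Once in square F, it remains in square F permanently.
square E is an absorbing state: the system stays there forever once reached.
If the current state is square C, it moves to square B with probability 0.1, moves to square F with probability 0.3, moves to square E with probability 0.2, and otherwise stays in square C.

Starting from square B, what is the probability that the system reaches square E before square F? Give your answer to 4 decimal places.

Let h(s) be the probability of absorption at square E starting from transient state s. Then h(square E) = 1 and h(square F) = 0. By first-step analysis:
h(square B) = 0.3·h(square B) + 0.4·0 + 0.2·1 + 0.1·h(square C)
h(square C) = 0.1·h(square B) + 0.3·0 + 0.2·1 + 0.4·h(square C)
Solving: h(square B) = 0.3415, h(square C) = 0.3902.
Starting from square B, the probability is 0.3415.

0.3415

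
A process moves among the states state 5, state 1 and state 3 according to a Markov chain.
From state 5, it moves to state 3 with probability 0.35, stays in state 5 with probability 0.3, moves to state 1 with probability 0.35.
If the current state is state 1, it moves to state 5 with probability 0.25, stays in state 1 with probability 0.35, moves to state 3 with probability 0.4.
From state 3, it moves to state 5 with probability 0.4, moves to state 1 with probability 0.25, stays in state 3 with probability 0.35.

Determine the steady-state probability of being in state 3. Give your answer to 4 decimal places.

Let the stationary distribution be π with π = πP and π_1 + π_2 + π_3 = 1.
π_1 = 0.3·π_1 + 0.25·π_2 + 0.4·π_3
π_2 = 0.35·π_1 + 0.35·π_2 + 0.25·π_3
Solving with the normalization constraint gives π = (0.3209, 0.3134, 0.3657).
So the stationary probability of state 3 is 0.3657.

0.3657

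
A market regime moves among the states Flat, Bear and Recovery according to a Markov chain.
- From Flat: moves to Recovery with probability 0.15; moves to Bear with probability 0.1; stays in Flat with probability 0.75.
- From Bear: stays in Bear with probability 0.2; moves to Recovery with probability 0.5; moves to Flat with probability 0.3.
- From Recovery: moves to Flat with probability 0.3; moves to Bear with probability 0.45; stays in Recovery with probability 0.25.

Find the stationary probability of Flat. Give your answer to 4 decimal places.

0.5455

Let the stationary distribution be π with π = πP and π_1 + π_2 + π_3 = 1.
π_1 = 0.75·π_1 + 0.3·π_2 + 0.3·π_3
π_2 = 0.1·π_1 + 0.2·π_2 + 0.45·π_3
Solving with the normalization constraint gives π = (0.5455, 0.2073, 0.2473).
So the stationary probability of Flat is 0.5455.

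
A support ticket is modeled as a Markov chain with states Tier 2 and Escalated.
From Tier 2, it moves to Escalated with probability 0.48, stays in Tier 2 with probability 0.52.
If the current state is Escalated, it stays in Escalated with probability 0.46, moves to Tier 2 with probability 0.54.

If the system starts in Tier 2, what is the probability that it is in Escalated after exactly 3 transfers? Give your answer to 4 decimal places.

Propagate the distribution vector 3 transfers from Tier 2.
After 0 transfers: (1.0000, 0.0000)
After 1 transfer: (0.5200, 0.4800)
After 2 transfers: (0.5296, 0.4704)
After 3 transfers: (0.5294, 0.4706)
P(in Escalated after 3 transfers) = 0.4706

0.4706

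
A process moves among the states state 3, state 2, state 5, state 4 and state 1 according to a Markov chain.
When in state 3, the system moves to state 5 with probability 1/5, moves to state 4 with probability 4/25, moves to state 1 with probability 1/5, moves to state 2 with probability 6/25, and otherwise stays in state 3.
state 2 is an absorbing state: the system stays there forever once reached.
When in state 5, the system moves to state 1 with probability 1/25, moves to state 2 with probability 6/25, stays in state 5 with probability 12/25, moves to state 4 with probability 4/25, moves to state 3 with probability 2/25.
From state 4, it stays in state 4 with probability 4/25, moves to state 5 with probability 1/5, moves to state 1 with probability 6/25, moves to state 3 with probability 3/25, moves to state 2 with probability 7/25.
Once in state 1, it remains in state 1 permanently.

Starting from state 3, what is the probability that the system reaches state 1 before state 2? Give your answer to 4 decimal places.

Let h(s) be the probability of absorption at state 1 starting from transient state s. Then h(state 1) = 1 and h(state 2) = 0. By first-step analysis:
h(state 3) = 0.2·h(state 3) + 0.24·0 + 0.2·h(state 5) + 0.16·h(state 4) + 0.2·1
h(state 5) = 0.08·h(state 3) + 0.24·0 + 0.48·h(state 5) + 0.16·h(state 4) + 0.04·1
h(state 4) = 0.12·h(state 3) + 0.28·0 + 0.2·h(state 5) + 0.16·h(state 4) + 0.24·1
Solving: h(state 3) = 0.3966, h(state 5) = 0.2625, h(state 4) = 0.4049.
Starting from state 3, the probability is 0.3966.

0.3966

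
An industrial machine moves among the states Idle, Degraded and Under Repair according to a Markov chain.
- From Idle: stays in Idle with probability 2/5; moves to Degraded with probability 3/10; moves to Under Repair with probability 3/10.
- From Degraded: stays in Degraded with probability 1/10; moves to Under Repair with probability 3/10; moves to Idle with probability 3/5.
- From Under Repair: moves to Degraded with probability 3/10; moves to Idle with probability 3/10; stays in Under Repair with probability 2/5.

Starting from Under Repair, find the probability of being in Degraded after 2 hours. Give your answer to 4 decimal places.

0.2400

Sum over the intermediate state after 1 hour:
P = P(Under Repair→Idle)·P(Idle→Degraded) + P(Under Repair→Degraded)·P(Degraded→Degraded) + P(Under Repair→Under Repair)·P(Under Repair→Degraded)
  = 0.3×0.3 + 0.3×0.1 + 0.4×0.3
  = 0.0900 + 0.0300 + 0.1200 = 0.2400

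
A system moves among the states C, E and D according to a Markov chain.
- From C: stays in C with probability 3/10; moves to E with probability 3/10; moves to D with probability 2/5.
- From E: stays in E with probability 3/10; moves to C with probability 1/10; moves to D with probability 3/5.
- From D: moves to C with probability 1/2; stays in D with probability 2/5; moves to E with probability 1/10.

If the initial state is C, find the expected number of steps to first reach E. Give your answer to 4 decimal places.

4.5455

Let t(s) be the expected number of steps to first reach E from state s, with t(E) = 0. Conditioning on the first step:
t(C) = 1 + 0.3·t(C) + 0.4·t(D)
t(D) = 1 + 0.5·t(C) + 0.4·t(D)
Solving: t(C) = 4.5455, t(D) = 5.4545.
Expected steps from C to E: 4.5455.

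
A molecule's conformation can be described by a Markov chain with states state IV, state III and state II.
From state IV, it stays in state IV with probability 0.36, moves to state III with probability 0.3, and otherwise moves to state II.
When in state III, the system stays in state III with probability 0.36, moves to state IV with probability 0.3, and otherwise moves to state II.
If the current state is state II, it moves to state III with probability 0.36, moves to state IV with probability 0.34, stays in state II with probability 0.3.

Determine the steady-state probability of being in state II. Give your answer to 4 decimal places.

0.3269

Let the stationary distribution be π with π = πP and π_1 + π_2 + π_3 = 1.
π_1 = 0.36·π_1 + 0.3·π_2 + 0.34·π_3
π_2 = 0.3·π_1 + 0.36·π_2 + 0.36·π_3
Solving with the normalization constraint gives π = (0.3331, 0.3400, 0.3269).
So the stationary probability of state II is 0.3269.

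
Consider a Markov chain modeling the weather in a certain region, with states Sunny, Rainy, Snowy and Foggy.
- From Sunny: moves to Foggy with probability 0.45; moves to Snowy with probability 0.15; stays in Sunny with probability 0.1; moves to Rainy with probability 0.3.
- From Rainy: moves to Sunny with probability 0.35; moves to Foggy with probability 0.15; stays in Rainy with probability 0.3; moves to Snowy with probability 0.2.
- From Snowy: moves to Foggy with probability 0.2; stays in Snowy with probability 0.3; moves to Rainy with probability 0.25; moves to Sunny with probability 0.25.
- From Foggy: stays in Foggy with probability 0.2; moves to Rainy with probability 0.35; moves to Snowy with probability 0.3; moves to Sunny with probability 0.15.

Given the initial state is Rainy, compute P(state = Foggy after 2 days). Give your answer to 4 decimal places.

Propagate the distribution vector 2 days from Rainy.
After 0 days: (0.0000, 1.0000, 0.0000, 0.0000)
After 1 day: (0.3500, 0.3000, 0.2000, 0.1500)
After 2 days: (0.2125, 0.2975, 0.2175, 0.2725)
P(in Foggy after 2 days) = 0.2725

0.2725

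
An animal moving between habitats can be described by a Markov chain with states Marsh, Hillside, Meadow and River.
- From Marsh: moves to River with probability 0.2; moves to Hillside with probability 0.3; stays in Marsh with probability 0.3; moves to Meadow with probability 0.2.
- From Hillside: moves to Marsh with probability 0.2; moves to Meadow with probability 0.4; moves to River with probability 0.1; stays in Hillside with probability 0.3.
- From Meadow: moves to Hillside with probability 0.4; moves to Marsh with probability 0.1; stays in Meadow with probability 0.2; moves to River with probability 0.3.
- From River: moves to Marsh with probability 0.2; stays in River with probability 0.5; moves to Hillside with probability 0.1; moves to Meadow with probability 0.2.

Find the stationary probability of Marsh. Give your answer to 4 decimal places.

0.1940

Let the stationary distribution be π with π = πP and π_1 + π_2 + π_3 + π_4 = 1.
π_1 = 0.3·π_1 + 0.2·π_2 + 0.1·π_3 + 0.2·π_4
π_2 = 0.3·π_1 + 0.3·π_2 + 0.4·π_3 + 0.1·π_4
π_3 = 0.2·π_1 + 0.4·π_2 + 0.2·π_3 + 0.2·π_4
Solving with the normalization constraint gives π = (0.1940, 0.2687, 0.2537, 0.2836).
So the stationary probability of Marsh is 0.1940.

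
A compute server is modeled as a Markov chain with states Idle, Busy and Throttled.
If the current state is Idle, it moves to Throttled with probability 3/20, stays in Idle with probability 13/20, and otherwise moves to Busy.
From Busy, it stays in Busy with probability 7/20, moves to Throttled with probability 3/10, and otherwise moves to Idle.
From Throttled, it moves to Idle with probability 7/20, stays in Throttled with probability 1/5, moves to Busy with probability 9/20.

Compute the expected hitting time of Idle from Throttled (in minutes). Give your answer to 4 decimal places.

2.8571

Let t(s) be the expected number of minutes to first reach Idle from state s, with t(Idle) = 0. Conditioning on the first minute:
t(Busy) = 1 + 0.35·t(Busy) + 0.3·t(Throttled)
t(Throttled) = 1 + 0.45·t(Busy) + 0.2·t(Throttled)
Solving: t(Busy) = 2.8571, t(Throttled) = 2.8571.
Expected minutes from Throttled to Idle: 2.8571.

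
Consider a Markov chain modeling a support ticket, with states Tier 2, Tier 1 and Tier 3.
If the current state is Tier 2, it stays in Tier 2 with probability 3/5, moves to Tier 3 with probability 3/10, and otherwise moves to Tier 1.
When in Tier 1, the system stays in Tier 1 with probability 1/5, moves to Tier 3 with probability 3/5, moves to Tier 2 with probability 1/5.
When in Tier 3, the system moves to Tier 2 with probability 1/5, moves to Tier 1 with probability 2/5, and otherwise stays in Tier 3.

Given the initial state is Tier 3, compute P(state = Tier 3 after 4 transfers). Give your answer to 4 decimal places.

Propagate the distribution vector 4 transfers from Tier 3.
After 0 transfers: (0.0000, 0.0000, 1.0000)
After 1 transfer: (0.2000, 0.4000, 0.4000)
After 2 transfers: (0.2800, 0.2600, 0.4600)
After 3 transfers: (0.3120, 0.2640, 0.4240)
After 4 transfers: (0.3248, 0.2536, 0.4216)
P(in Tier 3 after 4 transfers) = 0.4216

0.4216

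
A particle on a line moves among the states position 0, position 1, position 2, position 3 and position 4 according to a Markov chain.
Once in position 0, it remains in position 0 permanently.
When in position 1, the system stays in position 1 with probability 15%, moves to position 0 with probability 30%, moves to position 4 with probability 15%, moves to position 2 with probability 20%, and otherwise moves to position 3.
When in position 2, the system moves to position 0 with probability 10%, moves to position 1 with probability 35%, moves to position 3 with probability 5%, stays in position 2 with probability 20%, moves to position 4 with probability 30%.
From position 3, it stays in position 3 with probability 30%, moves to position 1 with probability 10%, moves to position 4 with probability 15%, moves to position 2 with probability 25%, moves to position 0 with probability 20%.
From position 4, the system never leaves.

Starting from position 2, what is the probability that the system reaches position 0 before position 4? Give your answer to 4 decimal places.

0.4059

Let h(s) be the probability of absorption at position 0 starting from transient state s. Then h(position 0) = 1 and h(position 4) = 0. By first-step analysis:
h(position 1) = 0.3·1 + 0.15·h(position 1) + 0.2·h(position 2) + 0.2·h(position 3) + 0.15·0
h(position 2) = 0.1·1 + 0.35·h(position 1) + 0.2·h(position 2) + 0.05·h(position 3) + 0.3·0
h(position 3) = 0.2·1 + 0.1·h(position 1) + 0.25·h(position 2) + 0.3·h(position 3) + 0.15·0
Solving: h(position 1) = 0.5689, h(position 2) = 0.4059, h(position 3) = 0.5119.
Starting from position 2, the probability is 0.4059.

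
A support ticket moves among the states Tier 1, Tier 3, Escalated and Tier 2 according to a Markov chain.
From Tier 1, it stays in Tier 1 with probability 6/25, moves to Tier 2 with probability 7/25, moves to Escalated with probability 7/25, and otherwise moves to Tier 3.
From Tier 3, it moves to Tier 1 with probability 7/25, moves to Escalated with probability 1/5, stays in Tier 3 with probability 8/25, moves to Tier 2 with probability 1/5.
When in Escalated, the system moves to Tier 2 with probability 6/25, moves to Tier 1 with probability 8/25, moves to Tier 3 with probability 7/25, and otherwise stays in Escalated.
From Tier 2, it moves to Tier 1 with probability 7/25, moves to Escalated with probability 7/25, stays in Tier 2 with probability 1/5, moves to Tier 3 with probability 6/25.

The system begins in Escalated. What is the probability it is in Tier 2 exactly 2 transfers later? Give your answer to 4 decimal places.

Propagate the distribution vector 2 transfers from Escalated.
After 0 transfers: (0.0000, 0.0000, 1.0000, 0.0000)
After 1 transfer: (0.3200, 0.2800, 0.1600, 0.2400)
After 2 transfers: (0.2736, 0.2560, 0.2384, 0.2320)
P(in Tier 2 after 2 transfers) = 0.2320

0.2320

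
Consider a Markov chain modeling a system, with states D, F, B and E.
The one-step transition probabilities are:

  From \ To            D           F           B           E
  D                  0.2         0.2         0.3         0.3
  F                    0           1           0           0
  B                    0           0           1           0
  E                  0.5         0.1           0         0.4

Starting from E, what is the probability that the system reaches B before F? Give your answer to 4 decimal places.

0.4545

Let h(s) be the probability of absorption at B starting from transient state s. Then h(B) = 1 and h(F) = 0. By first-step analysis:
h(D) = 0.2·h(D) + 0.2·0 + 0.3·1 + 0.3·h(E)
h(E) = 0.5·h(D) + 0.1·0 + 0.4·h(E)
Solving: h(D) = 0.5455, h(E) = 0.4545.
Starting from E, the probability is 0.4545.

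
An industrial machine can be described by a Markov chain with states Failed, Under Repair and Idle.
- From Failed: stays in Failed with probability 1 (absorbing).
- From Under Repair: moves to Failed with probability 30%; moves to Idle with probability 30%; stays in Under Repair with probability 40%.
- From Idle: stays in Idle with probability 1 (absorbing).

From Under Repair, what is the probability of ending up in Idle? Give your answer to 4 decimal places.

0.5000

Let h(s) be the probability of absorption at Idle starting from transient state s. Then h(Idle) = 1 and h(Failed) = 0. By first-step analysis:
h(Under Repair) = 0.3·0 + 0.4·h(Under Repair) + 0.3·1
Solving: h(Under Repair) = 0.5000.
Starting from Under Repair, the probability is 0.5000.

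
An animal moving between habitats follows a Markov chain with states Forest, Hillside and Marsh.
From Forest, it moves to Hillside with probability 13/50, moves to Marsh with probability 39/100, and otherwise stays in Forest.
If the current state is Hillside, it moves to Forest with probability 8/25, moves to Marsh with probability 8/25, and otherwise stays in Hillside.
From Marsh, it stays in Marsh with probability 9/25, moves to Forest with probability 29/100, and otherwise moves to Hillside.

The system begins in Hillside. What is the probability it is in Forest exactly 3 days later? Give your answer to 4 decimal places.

Propagate the distribution vector 3 days from Hillside.
After 0 days: (0.0000, 1.0000, 0.0000)
After 1 day: (0.3200, 0.3600, 0.3200)
After 2 days: (0.3200, 0.3248, 0.3552)
After 3 days: (0.3189, 0.3244, 0.3566)
P(in Forest after 3 days) = 0.3189

0.3189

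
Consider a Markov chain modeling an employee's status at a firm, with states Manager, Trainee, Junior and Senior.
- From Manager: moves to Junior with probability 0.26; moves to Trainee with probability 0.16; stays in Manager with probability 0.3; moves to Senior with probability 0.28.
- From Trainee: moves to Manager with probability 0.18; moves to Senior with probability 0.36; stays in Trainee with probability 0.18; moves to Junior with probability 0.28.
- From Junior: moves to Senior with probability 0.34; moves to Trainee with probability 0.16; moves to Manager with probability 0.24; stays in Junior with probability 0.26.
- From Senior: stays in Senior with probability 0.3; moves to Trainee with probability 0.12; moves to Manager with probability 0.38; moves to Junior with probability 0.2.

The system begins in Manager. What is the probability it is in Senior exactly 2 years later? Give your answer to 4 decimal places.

0.3140

Propagate the distribution vector 2 years from Manager.
After 0 years: (1.0000, 0.0000, 0.0000, 0.0000)
After 1 year: (0.3000, 0.1600, 0.2600, 0.2800)
After 2 years: (0.2876, 0.1520, 0.2464, 0.3140)
P(in Senior after 2 years) = 0.3140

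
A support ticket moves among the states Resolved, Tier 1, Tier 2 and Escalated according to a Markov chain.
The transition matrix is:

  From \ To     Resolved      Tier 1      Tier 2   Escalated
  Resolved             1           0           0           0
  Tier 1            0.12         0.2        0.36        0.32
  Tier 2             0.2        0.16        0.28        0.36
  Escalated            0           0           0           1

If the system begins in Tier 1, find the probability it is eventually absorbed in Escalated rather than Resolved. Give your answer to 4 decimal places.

0.6944

Let h(s) be the probability of absorption at Escalated starting from transient state s. Then h(Escalated) = 1 and h(Resolved) = 0. By first-step analysis:
h(Tier 1) = 0.12·0 + 0.2·h(Tier 1) + 0.36·h(Tier 2) + 0.32·1
h(Tier 2) = 0.2·0 + 0.16·h(Tier 1) + 0.28·h(Tier 2) + 0.36·1
Solving: h(Tier 1) = 0.6944, h(Tier 2) = 0.6543.
Starting from Tier 1, the probability is 0.6944.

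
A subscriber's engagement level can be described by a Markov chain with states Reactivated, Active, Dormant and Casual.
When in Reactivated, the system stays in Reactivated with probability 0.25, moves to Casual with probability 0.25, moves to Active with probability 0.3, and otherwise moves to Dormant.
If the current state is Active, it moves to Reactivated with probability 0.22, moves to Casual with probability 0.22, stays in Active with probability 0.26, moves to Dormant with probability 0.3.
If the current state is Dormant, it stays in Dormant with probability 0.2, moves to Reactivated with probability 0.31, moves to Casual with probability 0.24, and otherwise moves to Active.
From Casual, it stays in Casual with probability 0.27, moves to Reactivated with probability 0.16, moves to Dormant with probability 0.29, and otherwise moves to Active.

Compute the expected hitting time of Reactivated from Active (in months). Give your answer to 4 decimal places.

Let t(s) be the expected number of months to first reach Reactivated from state s, with t(Reactivated) = 0. Conditioning on the first month:
t(Active) = 1 + 0.26·t(Active) + 0.3·t(Dormant) + 0.22·t(Casual)
t(Dormant) = 1 + 0.25·t(Active) + 0.2·t(Dormant) + 0.24·t(Casual)
t(Casual) = 1 + 0.28·t(Active) + 0.29·t(Dormant) + 0.27·t(Casual)
Solving: t(Active) = 4.3457, t(Dormant) = 3.9952, t(Casual) = 4.6238.
Expected months from Active to Reactivated: 4.3457.

4.3457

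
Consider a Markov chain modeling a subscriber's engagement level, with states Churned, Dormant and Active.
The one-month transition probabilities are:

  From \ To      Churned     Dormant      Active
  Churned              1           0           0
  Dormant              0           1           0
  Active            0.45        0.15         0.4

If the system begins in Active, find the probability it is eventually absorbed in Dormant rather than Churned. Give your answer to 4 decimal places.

0.2500

Let h(s) be the probability of absorption at Dormant starting from transient state s. Then h(Dormant) = 1 and h(Churned) = 0. By first-step analysis:
h(Active) = 0.45·0 + 0.15·1 + 0.4·h(Active)
Solving: h(Active) = 0.2500.
Starting from Active, the probability is 0.2500.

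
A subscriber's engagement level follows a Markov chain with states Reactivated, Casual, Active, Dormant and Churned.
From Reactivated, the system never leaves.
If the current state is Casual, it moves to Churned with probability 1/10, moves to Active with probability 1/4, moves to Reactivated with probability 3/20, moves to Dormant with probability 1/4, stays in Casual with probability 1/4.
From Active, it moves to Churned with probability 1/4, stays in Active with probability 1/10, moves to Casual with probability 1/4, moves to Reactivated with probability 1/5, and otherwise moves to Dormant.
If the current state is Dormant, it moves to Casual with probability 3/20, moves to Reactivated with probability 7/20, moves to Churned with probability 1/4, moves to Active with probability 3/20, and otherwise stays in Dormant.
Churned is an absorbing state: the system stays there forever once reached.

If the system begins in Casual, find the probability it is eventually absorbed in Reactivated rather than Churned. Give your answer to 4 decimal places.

0.5558

Let h(s) be the probability of absorption at Reactivated starting from transient state s. Then h(Reactivated) = 1 and h(Churned) = 0. By first-step analysis:
h(Casual) = 0.15·1 + 0.25·h(Casual) + 0.25·h(Active) + 0.25·h(Dormant) + 0.1·0
h(Active) = 0.2·1 + 0.25·h(Casual) + 0.1·h(Active) + 0.2·h(Dormant) + 0.25·0
h(Dormant) = 0.35·1 + 0.15·h(Casual) + 0.15·h(Active) + 0.1·h(Dormant) + 0.25·0
Solving: h(Casual) = 0.5558, h(Active) = 0.5022, h(Dormant) = 0.5652.
Starting from Casual, the probability is 0.5558.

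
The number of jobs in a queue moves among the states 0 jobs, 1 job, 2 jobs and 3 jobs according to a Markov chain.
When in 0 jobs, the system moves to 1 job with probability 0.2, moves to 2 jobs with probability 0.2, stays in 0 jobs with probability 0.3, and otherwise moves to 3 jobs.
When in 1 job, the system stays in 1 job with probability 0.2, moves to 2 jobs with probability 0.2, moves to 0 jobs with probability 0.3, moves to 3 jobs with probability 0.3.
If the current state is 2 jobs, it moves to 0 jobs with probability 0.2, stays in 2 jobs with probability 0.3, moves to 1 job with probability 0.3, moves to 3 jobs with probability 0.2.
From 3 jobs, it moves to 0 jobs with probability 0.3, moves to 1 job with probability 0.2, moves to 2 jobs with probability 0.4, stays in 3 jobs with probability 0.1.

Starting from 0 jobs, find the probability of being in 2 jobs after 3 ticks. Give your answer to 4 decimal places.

0.2720

Propagate the distribution vector 3 ticks from 0 jobs.
After 0 ticks: (1.0000, 0.0000, 0.0000, 0.0000)
After 1 tick: (0.3000, 0.2000, 0.2000, 0.3000)
After 2 ticks: (0.2800, 0.2200, 0.2800, 0.2200)
After 3 ticks: (0.2720, 0.2280, 0.2720, 0.2280)
P(in 2 jobs after 3 ticks) = 0.2720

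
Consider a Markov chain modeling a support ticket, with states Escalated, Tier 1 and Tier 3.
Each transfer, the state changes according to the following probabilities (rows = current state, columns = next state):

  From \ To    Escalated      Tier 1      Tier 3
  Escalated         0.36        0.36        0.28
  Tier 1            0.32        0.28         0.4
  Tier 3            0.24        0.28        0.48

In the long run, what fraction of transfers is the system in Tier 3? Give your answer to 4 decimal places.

Let the stationary distribution be π with π = πP and π_1 + π_2 + π_3 = 1.
π_1 = 0.36·π_1 + 0.32·π_2 + 0.24·π_3
π_2 = 0.36·π_1 + 0.28·π_2 + 0.28·π_3
Solving with the normalization constraint gives π = (0.3004, 0.3040, 0.3956).
So the stationary probability of Tier 3 is 0.3956.

0.3956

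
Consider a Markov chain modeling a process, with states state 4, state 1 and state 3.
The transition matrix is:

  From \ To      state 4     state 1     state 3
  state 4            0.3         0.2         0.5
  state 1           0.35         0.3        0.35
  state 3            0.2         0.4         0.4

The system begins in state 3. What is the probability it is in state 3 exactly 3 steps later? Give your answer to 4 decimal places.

Propagate the distribution vector 3 steps from state 3.
After 0 steps: (0.0000, 0.0000, 1.0000)
After 1 step: (0.2000, 0.4000, 0.4000)
After 2 steps: (0.2800, 0.3200, 0.4000)
After 3 steps: (0.2760, 0.3120, 0.4120)
P(in state 3 after 3 steps) = 0.4120

0.4120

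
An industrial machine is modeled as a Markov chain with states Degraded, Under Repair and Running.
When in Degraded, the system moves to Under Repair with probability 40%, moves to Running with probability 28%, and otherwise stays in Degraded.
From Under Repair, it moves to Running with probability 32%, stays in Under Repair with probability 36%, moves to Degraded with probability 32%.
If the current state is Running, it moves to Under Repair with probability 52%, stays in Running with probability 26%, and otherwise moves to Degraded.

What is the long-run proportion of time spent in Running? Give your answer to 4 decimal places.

0.2909

Let the stationary distribution be π with π = πP and π_1 + π_2 + π_3 = 1.
π_1 = 0.32·π_1 + 0.32·π_2 + 0.22·π_3
π_2 = 0.4·π_1 + 0.36·π_2 + 0.52·π_3
Solving with the normalization constraint gives π = (0.2909, 0.4182, 0.2909).
So the stationary probability of Running is 0.2909.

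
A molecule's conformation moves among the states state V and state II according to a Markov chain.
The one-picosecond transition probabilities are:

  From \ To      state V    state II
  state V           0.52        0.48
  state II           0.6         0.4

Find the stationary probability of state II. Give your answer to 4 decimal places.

Let the stationary distribution be π with π = πP and π_1 + π_2 = 1.
π_1 = 0.52·π_1 + 0.6·π_2
Solving with the normalization constraint gives π = (0.5556, 0.4444).
So the stationary probability of state II is 0.4444.

0.4444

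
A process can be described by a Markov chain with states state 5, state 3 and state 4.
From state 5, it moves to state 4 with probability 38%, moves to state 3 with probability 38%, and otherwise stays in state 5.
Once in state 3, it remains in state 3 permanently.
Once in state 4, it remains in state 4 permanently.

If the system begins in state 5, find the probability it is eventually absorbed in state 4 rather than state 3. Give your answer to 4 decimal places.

Let h(s) be the probability of absorption at state 4 starting from transient state s. Then h(state 4) = 1 and h(state 3) = 0. By first-step analysis:
h(state 5) = 0.24·h(state 5) + 0.38·0 + 0.38·1
Solving: h(state 5) = 0.5000.
Starting from state 5, the probability is 0.5000.

0.5000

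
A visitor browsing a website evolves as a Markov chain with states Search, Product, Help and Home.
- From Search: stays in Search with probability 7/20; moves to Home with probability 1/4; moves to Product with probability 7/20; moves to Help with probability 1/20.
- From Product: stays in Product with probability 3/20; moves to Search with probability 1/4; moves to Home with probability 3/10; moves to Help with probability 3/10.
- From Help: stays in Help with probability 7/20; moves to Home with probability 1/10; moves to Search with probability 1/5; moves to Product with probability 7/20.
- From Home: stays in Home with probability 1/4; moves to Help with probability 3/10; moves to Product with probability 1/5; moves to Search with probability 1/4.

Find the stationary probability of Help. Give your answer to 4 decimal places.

Let the stationary distribution be π with π = πP and π_1 + π_2 + π_3 + π_4 = 1.
π_1 = 0.35·π_1 + 0.25·π_2 + 0.2·π_3 + 0.25·π_4
π_2 = 0.35·π_1 + 0.15·π_2 + 0.35·π_3 + 0.2·π_4
π_3 = 0.05·π_1 + 0.3·π_2 + 0.35·π_3 + 0.3·π_4
Solving with the normalization constraint gives π = (0.2641, 0.2634, 0.2463, 0.2262).
So the stationary probability of Help is 0.2463.

0.2463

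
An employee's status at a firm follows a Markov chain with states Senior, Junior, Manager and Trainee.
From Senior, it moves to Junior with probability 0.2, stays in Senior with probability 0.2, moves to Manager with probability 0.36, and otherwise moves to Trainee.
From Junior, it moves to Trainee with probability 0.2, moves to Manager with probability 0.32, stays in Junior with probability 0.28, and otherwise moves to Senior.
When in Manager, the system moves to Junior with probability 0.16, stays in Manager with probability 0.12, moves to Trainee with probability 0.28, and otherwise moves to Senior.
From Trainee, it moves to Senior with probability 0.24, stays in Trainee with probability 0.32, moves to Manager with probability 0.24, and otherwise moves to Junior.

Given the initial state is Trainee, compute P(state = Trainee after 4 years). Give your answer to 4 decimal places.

Propagate the distribution vector 4 years from Trainee.
After 0 years: (0.0000, 0.0000, 0.0000, 1.0000)
After 1 year: (0.2400, 0.2000, 0.2400, 0.3200)
After 2 years: (0.2704, 0.2064, 0.2560, 0.2672)
After 3 years: (0.2721, 0.2063, 0.2582, 0.2634)
After 4 years: (0.2725, 0.2062, 0.2582, 0.2631)
P(in Trainee after 4 years) = 0.2631

0.2631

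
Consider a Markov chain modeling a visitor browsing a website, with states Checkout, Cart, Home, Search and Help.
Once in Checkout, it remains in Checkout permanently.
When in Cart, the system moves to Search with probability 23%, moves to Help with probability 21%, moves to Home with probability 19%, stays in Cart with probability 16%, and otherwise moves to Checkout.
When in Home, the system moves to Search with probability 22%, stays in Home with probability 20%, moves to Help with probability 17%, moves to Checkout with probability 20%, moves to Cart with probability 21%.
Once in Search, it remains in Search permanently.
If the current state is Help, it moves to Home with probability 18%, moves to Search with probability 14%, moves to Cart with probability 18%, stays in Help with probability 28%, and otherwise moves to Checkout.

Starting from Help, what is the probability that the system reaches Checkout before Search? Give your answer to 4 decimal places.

0.5561

Let h(s) be the probability of absorption at Checkout starting from transient state s. Then h(Checkout) = 1 and h(Search) = 0. By first-step analysis:
h(Cart) = 0.21·1 + 0.16·h(Cart) + 0.19·h(Home) + 0.23·0 + 0.21·h(Help)
h(Home) = 0.2·1 + 0.21·h(Cart) + 0.2·h(Home) + 0.22·0 + 0.17·h(Help)
h(Help) = 0.22·1 + 0.18·h(Cart) + 0.18·h(Home) + 0.14·0 + 0.28·h(Help)
Solving: h(Cart) = 0.5021, h(Home) = 0.5000, h(Help) = 0.5561.
Starting from Help, the probability is 0.5561.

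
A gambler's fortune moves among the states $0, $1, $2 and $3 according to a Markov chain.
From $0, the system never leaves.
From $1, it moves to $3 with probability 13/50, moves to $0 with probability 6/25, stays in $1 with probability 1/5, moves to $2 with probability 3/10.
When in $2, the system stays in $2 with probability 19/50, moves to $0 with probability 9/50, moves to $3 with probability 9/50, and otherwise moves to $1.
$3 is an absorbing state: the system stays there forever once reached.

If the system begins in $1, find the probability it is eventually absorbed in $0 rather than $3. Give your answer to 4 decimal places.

Let h(s) be the probability of absorption at $0 starting from transient state s. Then h($0) = 1 and h($3) = 0. By first-step analysis:
h($1) = 0.24·1 + 0.2·h($1) + 0.3·h($2) + 0.26·0
h($2) = 0.18·1 + 0.26·h($1) + 0.38·h($2) + 0.18·0
Solving: h($1) = 0.4852, h($2) = 0.4938.
Starting from $1, the probability is 0.4852.

0.4852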